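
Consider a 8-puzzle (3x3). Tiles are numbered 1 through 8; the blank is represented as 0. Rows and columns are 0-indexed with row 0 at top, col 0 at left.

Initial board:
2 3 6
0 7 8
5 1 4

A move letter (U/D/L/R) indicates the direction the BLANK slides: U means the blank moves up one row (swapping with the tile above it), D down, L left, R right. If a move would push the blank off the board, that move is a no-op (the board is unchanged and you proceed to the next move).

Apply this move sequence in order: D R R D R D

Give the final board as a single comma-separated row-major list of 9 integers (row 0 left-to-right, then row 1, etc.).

After move 1 (D):
2 3 6
5 7 8
0 1 4

After move 2 (R):
2 3 6
5 7 8
1 0 4

After move 3 (R):
2 3 6
5 7 8
1 4 0

After move 4 (D):
2 3 6
5 7 8
1 4 0

After move 5 (R):
2 3 6
5 7 8
1 4 0

After move 6 (D):
2 3 6
5 7 8
1 4 0

Answer: 2, 3, 6, 5, 7, 8, 1, 4, 0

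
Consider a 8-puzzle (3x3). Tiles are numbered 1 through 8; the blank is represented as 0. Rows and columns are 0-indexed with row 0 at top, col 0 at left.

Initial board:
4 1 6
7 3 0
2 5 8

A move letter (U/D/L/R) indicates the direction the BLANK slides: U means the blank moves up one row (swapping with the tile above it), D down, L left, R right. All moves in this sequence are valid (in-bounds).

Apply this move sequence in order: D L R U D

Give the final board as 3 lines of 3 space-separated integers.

After move 1 (D):
4 1 6
7 3 8
2 5 0

After move 2 (L):
4 1 6
7 3 8
2 0 5

After move 3 (R):
4 1 6
7 3 8
2 5 0

After move 4 (U):
4 1 6
7 3 0
2 5 8

After move 5 (D):
4 1 6
7 3 8
2 5 0

Answer: 4 1 6
7 3 8
2 5 0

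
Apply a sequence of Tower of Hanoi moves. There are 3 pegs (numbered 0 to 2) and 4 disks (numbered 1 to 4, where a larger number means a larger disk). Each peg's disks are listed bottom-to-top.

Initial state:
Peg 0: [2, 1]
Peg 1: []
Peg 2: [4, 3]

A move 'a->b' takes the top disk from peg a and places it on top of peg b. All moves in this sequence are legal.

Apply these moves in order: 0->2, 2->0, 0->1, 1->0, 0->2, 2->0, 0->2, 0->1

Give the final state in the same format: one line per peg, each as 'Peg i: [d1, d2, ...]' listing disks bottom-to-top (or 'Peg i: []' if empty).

Answer: Peg 0: []
Peg 1: [2]
Peg 2: [4, 3, 1]

Derivation:
After move 1 (0->2):
Peg 0: [2]
Peg 1: []
Peg 2: [4, 3, 1]

After move 2 (2->0):
Peg 0: [2, 1]
Peg 1: []
Peg 2: [4, 3]

After move 3 (0->1):
Peg 0: [2]
Peg 1: [1]
Peg 2: [4, 3]

After move 4 (1->0):
Peg 0: [2, 1]
Peg 1: []
Peg 2: [4, 3]

After move 5 (0->2):
Peg 0: [2]
Peg 1: []
Peg 2: [4, 3, 1]

After move 6 (2->0):
Peg 0: [2, 1]
Peg 1: []
Peg 2: [4, 3]

After move 7 (0->2):
Peg 0: [2]
Peg 1: []
Peg 2: [4, 3, 1]

After move 8 (0->1):
Peg 0: []
Peg 1: [2]
Peg 2: [4, 3, 1]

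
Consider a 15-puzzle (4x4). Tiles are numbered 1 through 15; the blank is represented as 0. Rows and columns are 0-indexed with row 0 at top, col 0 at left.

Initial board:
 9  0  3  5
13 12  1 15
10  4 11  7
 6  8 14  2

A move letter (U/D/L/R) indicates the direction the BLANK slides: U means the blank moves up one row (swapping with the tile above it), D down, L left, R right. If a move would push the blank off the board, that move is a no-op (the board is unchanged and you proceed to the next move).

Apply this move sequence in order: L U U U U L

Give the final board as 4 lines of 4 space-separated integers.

Answer:  0  9  3  5
13 12  1 15
10  4 11  7
 6  8 14  2

Derivation:
After move 1 (L):
 0  9  3  5
13 12  1 15
10  4 11  7
 6  8 14  2

After move 2 (U):
 0  9  3  5
13 12  1 15
10  4 11  7
 6  8 14  2

After move 3 (U):
 0  9  3  5
13 12  1 15
10  4 11  7
 6  8 14  2

After move 4 (U):
 0  9  3  5
13 12  1 15
10  4 11  7
 6  8 14  2

After move 5 (U):
 0  9  3  5
13 12  1 15
10  4 11  7
 6  8 14  2

After move 6 (L):
 0  9  3  5
13 12  1 15
10  4 11  7
 6  8 14  2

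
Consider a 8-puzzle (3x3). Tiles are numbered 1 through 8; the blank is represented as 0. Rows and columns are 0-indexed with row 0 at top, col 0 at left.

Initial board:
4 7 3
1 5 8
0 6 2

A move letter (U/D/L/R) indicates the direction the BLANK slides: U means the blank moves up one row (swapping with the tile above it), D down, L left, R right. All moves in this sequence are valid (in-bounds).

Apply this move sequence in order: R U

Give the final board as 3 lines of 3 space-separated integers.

Answer: 4 7 3
1 0 8
6 5 2

Derivation:
After move 1 (R):
4 7 3
1 5 8
6 0 2

After move 2 (U):
4 7 3
1 0 8
6 5 2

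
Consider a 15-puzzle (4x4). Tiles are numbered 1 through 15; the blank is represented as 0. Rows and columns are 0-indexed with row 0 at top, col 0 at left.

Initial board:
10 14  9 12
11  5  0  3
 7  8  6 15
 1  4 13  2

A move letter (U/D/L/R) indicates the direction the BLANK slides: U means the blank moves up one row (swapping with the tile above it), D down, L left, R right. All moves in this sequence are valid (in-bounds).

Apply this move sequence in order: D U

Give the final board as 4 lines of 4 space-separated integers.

After move 1 (D):
10 14  9 12
11  5  6  3
 7  8  0 15
 1  4 13  2

After move 2 (U):
10 14  9 12
11  5  0  3
 7  8  6 15
 1  4 13  2

Answer: 10 14  9 12
11  5  0  3
 7  8  6 15
 1  4 13  2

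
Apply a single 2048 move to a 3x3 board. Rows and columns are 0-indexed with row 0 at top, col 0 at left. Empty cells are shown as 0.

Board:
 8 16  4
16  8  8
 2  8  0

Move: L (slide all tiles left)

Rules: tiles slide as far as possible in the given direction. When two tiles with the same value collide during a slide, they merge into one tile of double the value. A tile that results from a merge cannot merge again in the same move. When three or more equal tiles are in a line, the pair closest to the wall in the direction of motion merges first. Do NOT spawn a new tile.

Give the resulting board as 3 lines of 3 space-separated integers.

Slide left:
row 0: [8, 16, 4] -> [8, 16, 4]
row 1: [16, 8, 8] -> [16, 16, 0]
row 2: [2, 8, 0] -> [2, 8, 0]

Answer:  8 16  4
16 16  0
 2  8  0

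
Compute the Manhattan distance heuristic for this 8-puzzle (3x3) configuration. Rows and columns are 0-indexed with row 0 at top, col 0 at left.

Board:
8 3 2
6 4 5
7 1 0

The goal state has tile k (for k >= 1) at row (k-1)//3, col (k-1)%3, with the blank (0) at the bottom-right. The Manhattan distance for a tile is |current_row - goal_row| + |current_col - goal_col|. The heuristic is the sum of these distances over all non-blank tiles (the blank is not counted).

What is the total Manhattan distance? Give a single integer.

Tile 8: at (0,0), goal (2,1), distance |0-2|+|0-1| = 3
Tile 3: at (0,1), goal (0,2), distance |0-0|+|1-2| = 1
Tile 2: at (0,2), goal (0,1), distance |0-0|+|2-1| = 1
Tile 6: at (1,0), goal (1,2), distance |1-1|+|0-2| = 2
Tile 4: at (1,1), goal (1,0), distance |1-1|+|1-0| = 1
Tile 5: at (1,2), goal (1,1), distance |1-1|+|2-1| = 1
Tile 7: at (2,0), goal (2,0), distance |2-2|+|0-0| = 0
Tile 1: at (2,1), goal (0,0), distance |2-0|+|1-0| = 3
Sum: 3 + 1 + 1 + 2 + 1 + 1 + 0 + 3 = 12

Answer: 12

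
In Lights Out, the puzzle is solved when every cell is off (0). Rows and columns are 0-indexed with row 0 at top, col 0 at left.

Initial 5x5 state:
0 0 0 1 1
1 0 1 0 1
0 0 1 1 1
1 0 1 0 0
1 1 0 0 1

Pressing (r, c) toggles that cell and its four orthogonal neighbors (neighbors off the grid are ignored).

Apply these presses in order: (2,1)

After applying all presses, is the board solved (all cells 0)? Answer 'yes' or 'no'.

After press 1 at (2,1):
0 0 0 1 1
1 1 1 0 1
1 1 0 1 1
1 1 1 0 0
1 1 0 0 1

Lights still on: 16

Answer: no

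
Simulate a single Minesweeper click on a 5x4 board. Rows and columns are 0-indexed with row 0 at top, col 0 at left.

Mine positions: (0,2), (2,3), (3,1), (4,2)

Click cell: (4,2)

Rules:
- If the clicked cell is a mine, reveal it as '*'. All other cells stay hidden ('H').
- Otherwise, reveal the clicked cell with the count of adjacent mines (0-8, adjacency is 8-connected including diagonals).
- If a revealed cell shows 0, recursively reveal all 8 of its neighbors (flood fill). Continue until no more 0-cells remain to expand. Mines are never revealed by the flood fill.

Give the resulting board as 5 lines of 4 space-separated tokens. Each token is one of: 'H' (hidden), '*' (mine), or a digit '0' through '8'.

H H H H
H H H H
H H H H
H H H H
H H * H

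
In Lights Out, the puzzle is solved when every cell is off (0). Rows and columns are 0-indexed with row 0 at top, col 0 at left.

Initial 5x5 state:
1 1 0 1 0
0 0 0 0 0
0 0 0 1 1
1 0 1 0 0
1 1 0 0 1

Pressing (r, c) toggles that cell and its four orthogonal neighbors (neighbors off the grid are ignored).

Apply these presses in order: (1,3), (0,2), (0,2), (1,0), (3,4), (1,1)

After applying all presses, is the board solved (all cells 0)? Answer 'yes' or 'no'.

Answer: no

Derivation:
After press 1 at (1,3):
1 1 0 0 0
0 0 1 1 1
0 0 0 0 1
1 0 1 0 0
1 1 0 0 1

After press 2 at (0,2):
1 0 1 1 0
0 0 0 1 1
0 0 0 0 1
1 0 1 0 0
1 1 0 0 1

After press 3 at (0,2):
1 1 0 0 0
0 0 1 1 1
0 0 0 0 1
1 0 1 0 0
1 1 0 0 1

After press 4 at (1,0):
0 1 0 0 0
1 1 1 1 1
1 0 0 0 1
1 0 1 0 0
1 1 0 0 1

After press 5 at (3,4):
0 1 0 0 0
1 1 1 1 1
1 0 0 0 0
1 0 1 1 1
1 1 0 0 0

After press 6 at (1,1):
0 0 0 0 0
0 0 0 1 1
1 1 0 0 0
1 0 1 1 1
1 1 0 0 0

Lights still on: 10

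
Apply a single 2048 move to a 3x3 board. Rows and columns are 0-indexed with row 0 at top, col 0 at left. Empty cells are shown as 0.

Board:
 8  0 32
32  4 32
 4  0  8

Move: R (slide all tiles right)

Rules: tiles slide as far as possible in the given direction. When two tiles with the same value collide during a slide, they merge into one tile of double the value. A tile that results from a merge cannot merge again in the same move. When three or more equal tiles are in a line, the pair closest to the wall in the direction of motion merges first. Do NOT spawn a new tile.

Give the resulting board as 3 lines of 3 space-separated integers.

Slide right:
row 0: [8, 0, 32] -> [0, 8, 32]
row 1: [32, 4, 32] -> [32, 4, 32]
row 2: [4, 0, 8] -> [0, 4, 8]

Answer:  0  8 32
32  4 32
 0  4  8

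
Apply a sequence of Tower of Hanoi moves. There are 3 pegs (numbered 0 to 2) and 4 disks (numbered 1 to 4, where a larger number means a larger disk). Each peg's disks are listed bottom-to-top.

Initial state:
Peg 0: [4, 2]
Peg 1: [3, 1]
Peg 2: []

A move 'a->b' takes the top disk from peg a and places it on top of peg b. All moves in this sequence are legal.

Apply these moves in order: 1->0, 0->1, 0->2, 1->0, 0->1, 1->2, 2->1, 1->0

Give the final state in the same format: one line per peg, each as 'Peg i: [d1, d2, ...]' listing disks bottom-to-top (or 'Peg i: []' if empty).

Answer: Peg 0: [4, 1]
Peg 1: [3]
Peg 2: [2]

Derivation:
After move 1 (1->0):
Peg 0: [4, 2, 1]
Peg 1: [3]
Peg 2: []

After move 2 (0->1):
Peg 0: [4, 2]
Peg 1: [3, 1]
Peg 2: []

After move 3 (0->2):
Peg 0: [4]
Peg 1: [3, 1]
Peg 2: [2]

After move 4 (1->0):
Peg 0: [4, 1]
Peg 1: [3]
Peg 2: [2]

After move 5 (0->1):
Peg 0: [4]
Peg 1: [3, 1]
Peg 2: [2]

After move 6 (1->2):
Peg 0: [4]
Peg 1: [3]
Peg 2: [2, 1]

After move 7 (2->1):
Peg 0: [4]
Peg 1: [3, 1]
Peg 2: [2]

After move 8 (1->0):
Peg 0: [4, 1]
Peg 1: [3]
Peg 2: [2]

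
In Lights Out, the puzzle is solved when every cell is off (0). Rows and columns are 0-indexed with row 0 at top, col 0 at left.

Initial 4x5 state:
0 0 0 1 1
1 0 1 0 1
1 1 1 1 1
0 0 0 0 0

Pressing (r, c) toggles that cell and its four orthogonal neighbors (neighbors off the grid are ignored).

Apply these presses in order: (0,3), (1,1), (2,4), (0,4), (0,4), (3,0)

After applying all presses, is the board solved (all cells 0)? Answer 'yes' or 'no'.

Answer: no

Derivation:
After press 1 at (0,3):
0 0 1 0 0
1 0 1 1 1
1 1 1 1 1
0 0 0 0 0

After press 2 at (1,1):
0 1 1 0 0
0 1 0 1 1
1 0 1 1 1
0 0 0 0 0

After press 3 at (2,4):
0 1 1 0 0
0 1 0 1 0
1 0 1 0 0
0 0 0 0 1

After press 4 at (0,4):
0 1 1 1 1
0 1 0 1 1
1 0 1 0 0
0 0 0 0 1

After press 5 at (0,4):
0 1 1 0 0
0 1 0 1 0
1 0 1 0 0
0 0 0 0 1

After press 6 at (3,0):
0 1 1 0 0
0 1 0 1 0
0 0 1 0 0
1 1 0 0 1

Lights still on: 8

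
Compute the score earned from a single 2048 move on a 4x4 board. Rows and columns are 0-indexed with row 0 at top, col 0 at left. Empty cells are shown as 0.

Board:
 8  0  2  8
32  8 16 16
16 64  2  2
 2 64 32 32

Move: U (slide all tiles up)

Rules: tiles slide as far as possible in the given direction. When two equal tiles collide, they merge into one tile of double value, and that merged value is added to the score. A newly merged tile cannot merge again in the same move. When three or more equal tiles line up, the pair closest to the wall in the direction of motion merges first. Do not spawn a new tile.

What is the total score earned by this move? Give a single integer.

Answer: 128

Derivation:
Slide up:
col 0: [8, 32, 16, 2] -> [8, 32, 16, 2]  score +0 (running 0)
col 1: [0, 8, 64, 64] -> [8, 128, 0, 0]  score +128 (running 128)
col 2: [2, 16, 2, 32] -> [2, 16, 2, 32]  score +0 (running 128)
col 3: [8, 16, 2, 32] -> [8, 16, 2, 32]  score +0 (running 128)
Board after move:
  8   8   2   8
 32 128  16  16
 16   0   2   2
  2   0  32  32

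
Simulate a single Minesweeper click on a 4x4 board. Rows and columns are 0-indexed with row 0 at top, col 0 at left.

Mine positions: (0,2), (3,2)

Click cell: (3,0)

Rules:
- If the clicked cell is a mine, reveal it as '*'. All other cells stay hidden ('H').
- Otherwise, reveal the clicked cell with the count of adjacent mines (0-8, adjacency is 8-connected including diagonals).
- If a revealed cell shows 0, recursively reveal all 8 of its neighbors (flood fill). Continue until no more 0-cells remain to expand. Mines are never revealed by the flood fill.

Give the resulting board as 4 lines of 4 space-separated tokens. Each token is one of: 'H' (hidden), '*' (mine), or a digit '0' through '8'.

0 1 H H
0 1 H H
0 1 H H
0 1 H H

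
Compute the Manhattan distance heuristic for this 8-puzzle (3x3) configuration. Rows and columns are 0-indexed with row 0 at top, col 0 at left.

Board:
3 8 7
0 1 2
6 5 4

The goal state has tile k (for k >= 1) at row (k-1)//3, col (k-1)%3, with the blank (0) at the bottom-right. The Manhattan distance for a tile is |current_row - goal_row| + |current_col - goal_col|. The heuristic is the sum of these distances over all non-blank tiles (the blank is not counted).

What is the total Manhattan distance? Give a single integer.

Tile 3: (0,0)->(0,2) = 2
Tile 8: (0,1)->(2,1) = 2
Tile 7: (0,2)->(2,0) = 4
Tile 1: (1,1)->(0,0) = 2
Tile 2: (1,2)->(0,1) = 2
Tile 6: (2,0)->(1,2) = 3
Tile 5: (2,1)->(1,1) = 1
Tile 4: (2,2)->(1,0) = 3
Sum: 2 + 2 + 4 + 2 + 2 + 3 + 1 + 3 = 19

Answer: 19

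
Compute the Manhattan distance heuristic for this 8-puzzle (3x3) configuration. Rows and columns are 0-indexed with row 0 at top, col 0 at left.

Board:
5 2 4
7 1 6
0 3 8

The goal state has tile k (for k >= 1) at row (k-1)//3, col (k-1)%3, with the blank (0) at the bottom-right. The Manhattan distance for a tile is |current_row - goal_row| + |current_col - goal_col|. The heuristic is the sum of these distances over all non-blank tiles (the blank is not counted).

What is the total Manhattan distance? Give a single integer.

Answer: 12

Derivation:
Tile 5: (0,0)->(1,1) = 2
Tile 2: (0,1)->(0,1) = 0
Tile 4: (0,2)->(1,0) = 3
Tile 7: (1,0)->(2,0) = 1
Tile 1: (1,1)->(0,0) = 2
Tile 6: (1,2)->(1,2) = 0
Tile 3: (2,1)->(0,2) = 3
Tile 8: (2,2)->(2,1) = 1
Sum: 2 + 0 + 3 + 1 + 2 + 0 + 3 + 1 = 12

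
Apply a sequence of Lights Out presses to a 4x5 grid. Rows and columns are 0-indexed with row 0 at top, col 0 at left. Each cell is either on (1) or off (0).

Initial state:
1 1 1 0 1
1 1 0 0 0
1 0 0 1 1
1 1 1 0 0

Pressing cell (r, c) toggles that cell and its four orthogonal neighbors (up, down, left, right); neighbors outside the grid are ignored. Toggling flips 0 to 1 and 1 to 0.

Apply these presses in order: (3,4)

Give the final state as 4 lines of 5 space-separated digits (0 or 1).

Answer: 1 1 1 0 1
1 1 0 0 0
1 0 0 1 0
1 1 1 1 1

Derivation:
After press 1 at (3,4):
1 1 1 0 1
1 1 0 0 0
1 0 0 1 0
1 1 1 1 1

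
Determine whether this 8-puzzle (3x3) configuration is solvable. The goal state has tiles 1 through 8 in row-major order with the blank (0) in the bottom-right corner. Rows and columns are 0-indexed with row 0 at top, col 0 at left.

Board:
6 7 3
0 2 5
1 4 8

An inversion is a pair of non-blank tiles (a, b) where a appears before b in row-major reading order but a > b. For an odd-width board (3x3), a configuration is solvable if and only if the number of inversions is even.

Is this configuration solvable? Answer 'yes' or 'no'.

Inversions (pairs i<j in row-major order where tile[i] > tile[j] > 0): 15
15 is odd, so the puzzle is not solvable.

Answer: no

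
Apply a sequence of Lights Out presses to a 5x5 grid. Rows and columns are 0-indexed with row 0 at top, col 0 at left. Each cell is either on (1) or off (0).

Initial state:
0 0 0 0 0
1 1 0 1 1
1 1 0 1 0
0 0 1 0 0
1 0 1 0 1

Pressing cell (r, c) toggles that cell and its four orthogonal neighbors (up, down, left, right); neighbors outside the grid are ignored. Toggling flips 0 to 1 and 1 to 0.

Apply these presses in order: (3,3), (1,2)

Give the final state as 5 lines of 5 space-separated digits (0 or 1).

After press 1 at (3,3):
0 0 0 0 0
1 1 0 1 1
1 1 0 0 0
0 0 0 1 1
1 0 1 1 1

After press 2 at (1,2):
0 0 1 0 0
1 0 1 0 1
1 1 1 0 0
0 0 0 1 1
1 0 1 1 1

Answer: 0 0 1 0 0
1 0 1 0 1
1 1 1 0 0
0 0 0 1 1
1 0 1 1 1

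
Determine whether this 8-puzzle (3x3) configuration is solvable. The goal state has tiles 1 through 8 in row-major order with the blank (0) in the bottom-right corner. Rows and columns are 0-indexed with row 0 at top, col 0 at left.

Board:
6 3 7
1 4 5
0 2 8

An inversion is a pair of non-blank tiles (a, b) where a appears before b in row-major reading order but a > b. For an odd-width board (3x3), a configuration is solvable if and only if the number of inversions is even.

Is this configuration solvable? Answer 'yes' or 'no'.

Answer: no

Derivation:
Inversions (pairs i<j in row-major order where tile[i] > tile[j] > 0): 13
13 is odd, so the puzzle is not solvable.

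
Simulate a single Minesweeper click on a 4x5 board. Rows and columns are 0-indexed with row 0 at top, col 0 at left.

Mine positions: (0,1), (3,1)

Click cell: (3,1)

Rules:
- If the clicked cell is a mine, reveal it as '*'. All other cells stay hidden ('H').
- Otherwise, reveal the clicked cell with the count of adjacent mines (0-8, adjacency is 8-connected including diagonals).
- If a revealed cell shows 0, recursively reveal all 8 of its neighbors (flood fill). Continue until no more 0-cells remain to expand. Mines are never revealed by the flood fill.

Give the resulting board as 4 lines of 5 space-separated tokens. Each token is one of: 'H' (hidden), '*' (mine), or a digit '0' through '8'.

H H H H H
H H H H H
H H H H H
H * H H H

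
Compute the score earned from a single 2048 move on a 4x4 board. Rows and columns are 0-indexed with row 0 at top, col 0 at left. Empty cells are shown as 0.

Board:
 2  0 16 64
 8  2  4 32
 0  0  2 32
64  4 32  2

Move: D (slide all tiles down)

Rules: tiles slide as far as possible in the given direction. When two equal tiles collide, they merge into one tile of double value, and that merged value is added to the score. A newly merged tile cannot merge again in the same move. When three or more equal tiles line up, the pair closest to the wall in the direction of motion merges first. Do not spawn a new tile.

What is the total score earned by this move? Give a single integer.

Slide down:
col 0: [2, 8, 0, 64] -> [0, 2, 8, 64]  score +0 (running 0)
col 1: [0, 2, 0, 4] -> [0, 0, 2, 4]  score +0 (running 0)
col 2: [16, 4, 2, 32] -> [16, 4, 2, 32]  score +0 (running 0)
col 3: [64, 32, 32, 2] -> [0, 64, 64, 2]  score +64 (running 64)
Board after move:
 0  0 16  0
 2  0  4 64
 8  2  2 64
64  4 32  2

Answer: 64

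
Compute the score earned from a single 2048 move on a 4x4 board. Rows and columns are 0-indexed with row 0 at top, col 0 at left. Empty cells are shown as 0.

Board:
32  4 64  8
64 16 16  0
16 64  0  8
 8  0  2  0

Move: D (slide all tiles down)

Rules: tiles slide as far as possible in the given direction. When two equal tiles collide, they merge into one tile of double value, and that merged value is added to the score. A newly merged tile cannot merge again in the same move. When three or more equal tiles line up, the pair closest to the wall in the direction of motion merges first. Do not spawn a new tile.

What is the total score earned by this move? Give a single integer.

Slide down:
col 0: [32, 64, 16, 8] -> [32, 64, 16, 8]  score +0 (running 0)
col 1: [4, 16, 64, 0] -> [0, 4, 16, 64]  score +0 (running 0)
col 2: [64, 16, 0, 2] -> [0, 64, 16, 2]  score +0 (running 0)
col 3: [8, 0, 8, 0] -> [0, 0, 0, 16]  score +16 (running 16)
Board after move:
32  0  0  0
64  4 64  0
16 16 16  0
 8 64  2 16

Answer: 16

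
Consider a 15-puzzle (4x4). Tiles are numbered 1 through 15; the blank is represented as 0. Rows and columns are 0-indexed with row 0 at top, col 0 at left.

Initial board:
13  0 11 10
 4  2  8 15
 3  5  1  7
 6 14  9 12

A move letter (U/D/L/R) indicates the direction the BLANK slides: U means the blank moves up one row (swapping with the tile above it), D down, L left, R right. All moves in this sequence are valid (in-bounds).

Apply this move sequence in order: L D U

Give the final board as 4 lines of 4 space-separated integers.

After move 1 (L):
 0 13 11 10
 4  2  8 15
 3  5  1  7
 6 14  9 12

After move 2 (D):
 4 13 11 10
 0  2  8 15
 3  5  1  7
 6 14  9 12

After move 3 (U):
 0 13 11 10
 4  2  8 15
 3  5  1  7
 6 14  9 12

Answer:  0 13 11 10
 4  2  8 15
 3  5  1  7
 6 14  9 12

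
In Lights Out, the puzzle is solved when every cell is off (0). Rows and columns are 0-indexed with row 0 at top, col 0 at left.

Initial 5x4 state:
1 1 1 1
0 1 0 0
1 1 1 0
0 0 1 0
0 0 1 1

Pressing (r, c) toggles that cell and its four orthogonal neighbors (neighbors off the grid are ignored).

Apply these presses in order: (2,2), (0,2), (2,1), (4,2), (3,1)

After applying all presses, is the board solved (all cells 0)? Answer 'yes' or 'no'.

Answer: no

Derivation:
After press 1 at (2,2):
1 1 1 1
0 1 1 0
1 0 0 1
0 0 0 0
0 0 1 1

After press 2 at (0,2):
1 0 0 0
0 1 0 0
1 0 0 1
0 0 0 0
0 0 1 1

After press 3 at (2,1):
1 0 0 0
0 0 0 0
0 1 1 1
0 1 0 0
0 0 1 1

After press 4 at (4,2):
1 0 0 0
0 0 0 0
0 1 1 1
0 1 1 0
0 1 0 0

After press 5 at (3,1):
1 0 0 0
0 0 0 0
0 0 1 1
1 0 0 0
0 0 0 0

Lights still on: 4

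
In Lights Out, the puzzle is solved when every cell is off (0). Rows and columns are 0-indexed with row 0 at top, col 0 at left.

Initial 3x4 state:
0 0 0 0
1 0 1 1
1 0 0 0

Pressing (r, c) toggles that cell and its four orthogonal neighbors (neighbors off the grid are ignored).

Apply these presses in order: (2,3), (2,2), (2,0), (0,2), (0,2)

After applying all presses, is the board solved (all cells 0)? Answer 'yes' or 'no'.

Answer: yes

Derivation:
After press 1 at (2,3):
0 0 0 0
1 0 1 0
1 0 1 1

After press 2 at (2,2):
0 0 0 0
1 0 0 0
1 1 0 0

After press 3 at (2,0):
0 0 0 0
0 0 0 0
0 0 0 0

After press 4 at (0,2):
0 1 1 1
0 0 1 0
0 0 0 0

After press 5 at (0,2):
0 0 0 0
0 0 0 0
0 0 0 0

Lights still on: 0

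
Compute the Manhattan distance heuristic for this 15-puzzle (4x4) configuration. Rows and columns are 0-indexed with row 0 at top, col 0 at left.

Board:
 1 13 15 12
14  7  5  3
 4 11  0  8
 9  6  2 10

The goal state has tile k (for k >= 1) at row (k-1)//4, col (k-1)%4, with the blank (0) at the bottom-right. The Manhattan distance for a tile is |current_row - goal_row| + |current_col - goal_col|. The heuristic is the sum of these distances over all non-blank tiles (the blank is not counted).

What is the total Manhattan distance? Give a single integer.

Answer: 34

Derivation:
Tile 1: at (0,0), goal (0,0), distance |0-0|+|0-0| = 0
Tile 13: at (0,1), goal (3,0), distance |0-3|+|1-0| = 4
Tile 15: at (0,2), goal (3,2), distance |0-3|+|2-2| = 3
Tile 12: at (0,3), goal (2,3), distance |0-2|+|3-3| = 2
Tile 14: at (1,0), goal (3,1), distance |1-3|+|0-1| = 3
Tile 7: at (1,1), goal (1,2), distance |1-1|+|1-2| = 1
Tile 5: at (1,2), goal (1,0), distance |1-1|+|2-0| = 2
Tile 3: at (1,3), goal (0,2), distance |1-0|+|3-2| = 2
Tile 4: at (2,0), goal (0,3), distance |2-0|+|0-3| = 5
Tile 11: at (2,1), goal (2,2), distance |2-2|+|1-2| = 1
Tile 8: at (2,3), goal (1,3), distance |2-1|+|3-3| = 1
Tile 9: at (3,0), goal (2,0), distance |3-2|+|0-0| = 1
Tile 6: at (3,1), goal (1,1), distance |3-1|+|1-1| = 2
Tile 2: at (3,2), goal (0,1), distance |3-0|+|2-1| = 4
Tile 10: at (3,3), goal (2,1), distance |3-2|+|3-1| = 3
Sum: 0 + 4 + 3 + 2 + 3 + 1 + 2 + 2 + 5 + 1 + 1 + 1 + 2 + 4 + 3 = 34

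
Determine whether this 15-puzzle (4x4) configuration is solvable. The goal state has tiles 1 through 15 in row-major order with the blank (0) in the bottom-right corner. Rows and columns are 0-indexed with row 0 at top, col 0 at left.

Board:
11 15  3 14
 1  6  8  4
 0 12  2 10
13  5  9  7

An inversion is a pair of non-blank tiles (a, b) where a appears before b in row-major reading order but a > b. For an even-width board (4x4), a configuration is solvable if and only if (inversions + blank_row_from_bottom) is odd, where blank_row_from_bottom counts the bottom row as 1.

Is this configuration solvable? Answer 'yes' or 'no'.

Inversions: 56
Blank is in row 2 (0-indexed from top), which is row 2 counting from the bottom (bottom = 1).
56 + 2 = 58, which is even, so the puzzle is not solvable.

Answer: no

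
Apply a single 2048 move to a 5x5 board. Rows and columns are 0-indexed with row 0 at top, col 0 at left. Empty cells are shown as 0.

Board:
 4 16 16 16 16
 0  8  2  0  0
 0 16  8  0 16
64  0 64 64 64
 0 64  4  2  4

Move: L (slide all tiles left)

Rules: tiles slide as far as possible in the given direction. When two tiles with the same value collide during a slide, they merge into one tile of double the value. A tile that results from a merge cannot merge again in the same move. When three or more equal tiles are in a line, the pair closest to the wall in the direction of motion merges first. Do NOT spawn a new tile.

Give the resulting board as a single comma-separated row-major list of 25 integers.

Answer: 4, 32, 32, 0, 0, 8, 2, 0, 0, 0, 16, 8, 16, 0, 0, 128, 128, 0, 0, 0, 64, 4, 2, 4, 0

Derivation:
Slide left:
row 0: [4, 16, 16, 16, 16] -> [4, 32, 32, 0, 0]
row 1: [0, 8, 2, 0, 0] -> [8, 2, 0, 0, 0]
row 2: [0, 16, 8, 0, 16] -> [16, 8, 16, 0, 0]
row 3: [64, 0, 64, 64, 64] -> [128, 128, 0, 0, 0]
row 4: [0, 64, 4, 2, 4] -> [64, 4, 2, 4, 0]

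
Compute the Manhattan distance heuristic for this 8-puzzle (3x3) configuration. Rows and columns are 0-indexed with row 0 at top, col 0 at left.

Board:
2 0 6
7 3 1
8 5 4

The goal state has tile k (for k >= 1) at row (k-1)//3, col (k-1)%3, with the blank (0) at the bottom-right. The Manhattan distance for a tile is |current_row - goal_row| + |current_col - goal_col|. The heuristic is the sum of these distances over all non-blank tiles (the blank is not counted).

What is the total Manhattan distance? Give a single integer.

Answer: 13

Derivation:
Tile 2: (0,0)->(0,1) = 1
Tile 6: (0,2)->(1,2) = 1
Tile 7: (1,0)->(2,0) = 1
Tile 3: (1,1)->(0,2) = 2
Tile 1: (1,2)->(0,0) = 3
Tile 8: (2,0)->(2,1) = 1
Tile 5: (2,1)->(1,1) = 1
Tile 4: (2,2)->(1,0) = 3
Sum: 1 + 1 + 1 + 2 + 3 + 1 + 1 + 3 = 13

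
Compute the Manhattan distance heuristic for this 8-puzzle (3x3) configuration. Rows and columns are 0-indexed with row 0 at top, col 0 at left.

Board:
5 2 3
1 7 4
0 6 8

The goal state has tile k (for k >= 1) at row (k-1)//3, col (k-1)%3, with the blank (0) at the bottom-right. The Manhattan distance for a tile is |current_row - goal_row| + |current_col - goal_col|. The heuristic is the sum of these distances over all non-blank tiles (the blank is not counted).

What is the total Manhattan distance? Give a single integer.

Tile 5: (0,0)->(1,1) = 2
Tile 2: (0,1)->(0,1) = 0
Tile 3: (0,2)->(0,2) = 0
Tile 1: (1,0)->(0,0) = 1
Tile 7: (1,1)->(2,0) = 2
Tile 4: (1,2)->(1,0) = 2
Tile 6: (2,1)->(1,2) = 2
Tile 8: (2,2)->(2,1) = 1
Sum: 2 + 0 + 0 + 1 + 2 + 2 + 2 + 1 = 10

Answer: 10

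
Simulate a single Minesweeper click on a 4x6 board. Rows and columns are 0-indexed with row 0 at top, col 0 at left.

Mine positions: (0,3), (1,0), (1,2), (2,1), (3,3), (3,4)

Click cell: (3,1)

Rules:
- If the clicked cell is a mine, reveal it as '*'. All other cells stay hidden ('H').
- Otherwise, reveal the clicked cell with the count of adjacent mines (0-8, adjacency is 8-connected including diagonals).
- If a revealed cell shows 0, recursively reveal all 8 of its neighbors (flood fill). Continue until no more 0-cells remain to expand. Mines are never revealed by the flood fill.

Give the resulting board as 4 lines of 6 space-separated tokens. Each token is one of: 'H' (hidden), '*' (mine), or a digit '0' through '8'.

H H H H H H
H H H H H H
H H H H H H
H 1 H H H H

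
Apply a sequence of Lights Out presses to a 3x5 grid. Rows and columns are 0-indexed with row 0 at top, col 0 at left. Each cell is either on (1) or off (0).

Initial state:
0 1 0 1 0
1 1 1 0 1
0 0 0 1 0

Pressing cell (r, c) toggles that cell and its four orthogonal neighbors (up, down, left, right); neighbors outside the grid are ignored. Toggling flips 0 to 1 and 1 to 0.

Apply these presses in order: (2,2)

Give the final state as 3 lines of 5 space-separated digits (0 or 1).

After press 1 at (2,2):
0 1 0 1 0
1 1 0 0 1
0 1 1 0 0

Answer: 0 1 0 1 0
1 1 0 0 1
0 1 1 0 0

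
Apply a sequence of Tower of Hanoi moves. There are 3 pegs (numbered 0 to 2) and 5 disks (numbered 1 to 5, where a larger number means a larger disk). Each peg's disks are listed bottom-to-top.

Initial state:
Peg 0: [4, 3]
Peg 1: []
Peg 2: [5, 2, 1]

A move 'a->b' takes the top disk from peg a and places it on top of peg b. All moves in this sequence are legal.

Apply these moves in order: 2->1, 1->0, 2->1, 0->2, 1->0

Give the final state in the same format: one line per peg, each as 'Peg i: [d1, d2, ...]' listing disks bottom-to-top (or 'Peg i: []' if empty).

After move 1 (2->1):
Peg 0: [4, 3]
Peg 1: [1]
Peg 2: [5, 2]

After move 2 (1->0):
Peg 0: [4, 3, 1]
Peg 1: []
Peg 2: [5, 2]

After move 3 (2->1):
Peg 0: [4, 3, 1]
Peg 1: [2]
Peg 2: [5]

After move 4 (0->2):
Peg 0: [4, 3]
Peg 1: [2]
Peg 2: [5, 1]

After move 5 (1->0):
Peg 0: [4, 3, 2]
Peg 1: []
Peg 2: [5, 1]

Answer: Peg 0: [4, 3, 2]
Peg 1: []
Peg 2: [5, 1]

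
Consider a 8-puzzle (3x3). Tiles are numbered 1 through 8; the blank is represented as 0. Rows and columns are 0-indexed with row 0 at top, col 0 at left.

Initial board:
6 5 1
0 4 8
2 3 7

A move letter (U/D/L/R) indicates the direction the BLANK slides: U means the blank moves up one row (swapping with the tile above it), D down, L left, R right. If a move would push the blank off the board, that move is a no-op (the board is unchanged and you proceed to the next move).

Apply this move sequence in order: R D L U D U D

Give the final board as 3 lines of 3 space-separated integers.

Answer: 6 5 1
4 3 8
0 2 7

Derivation:
After move 1 (R):
6 5 1
4 0 8
2 3 7

After move 2 (D):
6 5 1
4 3 8
2 0 7

After move 3 (L):
6 5 1
4 3 8
0 2 7

After move 4 (U):
6 5 1
0 3 8
4 2 7

After move 5 (D):
6 5 1
4 3 8
0 2 7

After move 6 (U):
6 5 1
0 3 8
4 2 7

After move 7 (D):
6 5 1
4 3 8
0 2 7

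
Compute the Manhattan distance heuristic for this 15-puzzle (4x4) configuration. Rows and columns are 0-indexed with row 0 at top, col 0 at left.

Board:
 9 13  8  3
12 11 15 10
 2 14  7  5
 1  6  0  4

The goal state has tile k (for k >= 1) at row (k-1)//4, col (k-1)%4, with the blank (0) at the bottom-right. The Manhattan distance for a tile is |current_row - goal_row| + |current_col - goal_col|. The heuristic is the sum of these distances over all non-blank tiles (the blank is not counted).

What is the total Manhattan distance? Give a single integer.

Answer: 37

Derivation:
Tile 9: (0,0)->(2,0) = 2
Tile 13: (0,1)->(3,0) = 4
Tile 8: (0,2)->(1,3) = 2
Tile 3: (0,3)->(0,2) = 1
Tile 12: (1,0)->(2,3) = 4
Tile 11: (1,1)->(2,2) = 2
Tile 15: (1,2)->(3,2) = 2
Tile 10: (1,3)->(2,1) = 3
Tile 2: (2,0)->(0,1) = 3
Tile 14: (2,1)->(3,1) = 1
Tile 7: (2,2)->(1,2) = 1
Tile 5: (2,3)->(1,0) = 4
Tile 1: (3,0)->(0,0) = 3
Tile 6: (3,1)->(1,1) = 2
Tile 4: (3,3)->(0,3) = 3
Sum: 2 + 4 + 2 + 1 + 4 + 2 + 2 + 3 + 3 + 1 + 1 + 4 + 3 + 2 + 3 = 37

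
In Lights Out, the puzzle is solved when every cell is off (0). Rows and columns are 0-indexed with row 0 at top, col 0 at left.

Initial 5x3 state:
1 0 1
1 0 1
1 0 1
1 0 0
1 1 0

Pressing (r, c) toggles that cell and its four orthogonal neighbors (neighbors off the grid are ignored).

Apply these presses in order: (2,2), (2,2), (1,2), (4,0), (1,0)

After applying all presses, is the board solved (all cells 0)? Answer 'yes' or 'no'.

Answer: yes

Derivation:
After press 1 at (2,2):
1 0 1
1 0 0
1 1 0
1 0 1
1 1 0

After press 2 at (2,2):
1 0 1
1 0 1
1 0 1
1 0 0
1 1 0

After press 3 at (1,2):
1 0 0
1 1 0
1 0 0
1 0 0
1 1 0

After press 4 at (4,0):
1 0 0
1 1 0
1 0 0
0 0 0
0 0 0

After press 5 at (1,0):
0 0 0
0 0 0
0 0 0
0 0 0
0 0 0

Lights still on: 0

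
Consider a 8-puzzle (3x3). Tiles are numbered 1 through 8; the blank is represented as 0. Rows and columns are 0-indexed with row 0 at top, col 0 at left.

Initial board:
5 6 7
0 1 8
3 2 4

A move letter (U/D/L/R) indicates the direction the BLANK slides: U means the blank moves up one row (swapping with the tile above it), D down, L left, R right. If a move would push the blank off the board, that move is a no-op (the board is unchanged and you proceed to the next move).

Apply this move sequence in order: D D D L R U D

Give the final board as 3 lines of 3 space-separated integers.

After move 1 (D):
5 6 7
3 1 8
0 2 4

After move 2 (D):
5 6 7
3 1 8
0 2 4

After move 3 (D):
5 6 7
3 1 8
0 2 4

After move 4 (L):
5 6 7
3 1 8
0 2 4

After move 5 (R):
5 6 7
3 1 8
2 0 4

After move 6 (U):
5 6 7
3 0 8
2 1 4

After move 7 (D):
5 6 7
3 1 8
2 0 4

Answer: 5 6 7
3 1 8
2 0 4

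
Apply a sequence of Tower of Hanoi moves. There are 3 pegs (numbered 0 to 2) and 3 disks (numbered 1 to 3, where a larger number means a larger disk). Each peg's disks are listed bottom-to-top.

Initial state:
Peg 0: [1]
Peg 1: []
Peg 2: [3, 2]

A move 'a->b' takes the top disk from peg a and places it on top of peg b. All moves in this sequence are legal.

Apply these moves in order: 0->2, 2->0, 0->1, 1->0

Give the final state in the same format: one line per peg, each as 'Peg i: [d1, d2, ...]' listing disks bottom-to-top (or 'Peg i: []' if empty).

After move 1 (0->2):
Peg 0: []
Peg 1: []
Peg 2: [3, 2, 1]

After move 2 (2->0):
Peg 0: [1]
Peg 1: []
Peg 2: [3, 2]

After move 3 (0->1):
Peg 0: []
Peg 1: [1]
Peg 2: [3, 2]

After move 4 (1->0):
Peg 0: [1]
Peg 1: []
Peg 2: [3, 2]

Answer: Peg 0: [1]
Peg 1: []
Peg 2: [3, 2]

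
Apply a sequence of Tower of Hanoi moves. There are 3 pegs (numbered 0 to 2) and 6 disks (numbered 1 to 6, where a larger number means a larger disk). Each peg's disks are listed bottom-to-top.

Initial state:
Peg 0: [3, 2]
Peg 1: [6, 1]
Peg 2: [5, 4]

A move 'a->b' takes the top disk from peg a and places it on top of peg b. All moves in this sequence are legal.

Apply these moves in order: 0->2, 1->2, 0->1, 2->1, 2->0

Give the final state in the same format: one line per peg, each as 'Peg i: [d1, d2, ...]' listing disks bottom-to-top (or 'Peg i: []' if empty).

Answer: Peg 0: [2]
Peg 1: [6, 3, 1]
Peg 2: [5, 4]

Derivation:
After move 1 (0->2):
Peg 0: [3]
Peg 1: [6, 1]
Peg 2: [5, 4, 2]

After move 2 (1->2):
Peg 0: [3]
Peg 1: [6]
Peg 2: [5, 4, 2, 1]

After move 3 (0->1):
Peg 0: []
Peg 1: [6, 3]
Peg 2: [5, 4, 2, 1]

After move 4 (2->1):
Peg 0: []
Peg 1: [6, 3, 1]
Peg 2: [5, 4, 2]

After move 5 (2->0):
Peg 0: [2]
Peg 1: [6, 3, 1]
Peg 2: [5, 4]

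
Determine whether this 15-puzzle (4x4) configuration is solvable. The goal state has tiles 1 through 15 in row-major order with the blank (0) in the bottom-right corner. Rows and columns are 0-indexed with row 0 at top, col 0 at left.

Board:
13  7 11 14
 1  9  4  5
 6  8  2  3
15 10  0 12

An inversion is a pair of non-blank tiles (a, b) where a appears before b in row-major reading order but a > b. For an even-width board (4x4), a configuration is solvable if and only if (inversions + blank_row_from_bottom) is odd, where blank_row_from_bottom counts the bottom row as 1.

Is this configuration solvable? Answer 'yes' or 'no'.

Answer: no

Derivation:
Inversions: 53
Blank is in row 3 (0-indexed from top), which is row 1 counting from the bottom (bottom = 1).
53 + 1 = 54, which is even, so the puzzle is not solvable.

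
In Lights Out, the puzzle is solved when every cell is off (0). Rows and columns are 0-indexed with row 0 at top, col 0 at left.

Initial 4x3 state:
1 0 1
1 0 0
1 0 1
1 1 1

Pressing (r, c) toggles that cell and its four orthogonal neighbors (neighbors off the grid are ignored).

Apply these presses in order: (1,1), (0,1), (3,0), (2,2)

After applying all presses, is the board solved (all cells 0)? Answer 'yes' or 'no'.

After press 1 at (1,1):
1 1 1
0 1 1
1 1 1
1 1 1

After press 2 at (0,1):
0 0 0
0 0 1
1 1 1
1 1 1

After press 3 at (3,0):
0 0 0
0 0 1
0 1 1
0 0 1

After press 4 at (2,2):
0 0 0
0 0 0
0 0 0
0 0 0

Lights still on: 0

Answer: yes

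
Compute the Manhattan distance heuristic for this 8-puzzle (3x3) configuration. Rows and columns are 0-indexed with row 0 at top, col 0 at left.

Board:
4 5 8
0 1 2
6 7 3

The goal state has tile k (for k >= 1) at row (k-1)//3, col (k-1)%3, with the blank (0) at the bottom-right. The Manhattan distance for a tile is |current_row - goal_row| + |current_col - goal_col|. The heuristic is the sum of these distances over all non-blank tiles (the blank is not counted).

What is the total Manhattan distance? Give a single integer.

Answer: 15

Derivation:
Tile 4: (0,0)->(1,0) = 1
Tile 5: (0,1)->(1,1) = 1
Tile 8: (0,2)->(2,1) = 3
Tile 1: (1,1)->(0,0) = 2
Tile 2: (1,2)->(0,1) = 2
Tile 6: (2,0)->(1,2) = 3
Tile 7: (2,1)->(2,0) = 1
Tile 3: (2,2)->(0,2) = 2
Sum: 1 + 1 + 3 + 2 + 2 + 3 + 1 + 2 = 15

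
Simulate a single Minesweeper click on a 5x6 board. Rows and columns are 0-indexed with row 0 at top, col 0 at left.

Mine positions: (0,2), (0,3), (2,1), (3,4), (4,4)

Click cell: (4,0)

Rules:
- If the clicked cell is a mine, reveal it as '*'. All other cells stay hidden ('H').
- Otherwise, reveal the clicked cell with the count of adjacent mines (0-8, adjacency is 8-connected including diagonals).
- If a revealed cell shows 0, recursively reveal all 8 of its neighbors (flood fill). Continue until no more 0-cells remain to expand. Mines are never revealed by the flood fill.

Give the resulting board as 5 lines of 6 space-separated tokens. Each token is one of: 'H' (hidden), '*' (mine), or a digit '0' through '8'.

H H H H H H
H H H H H H
H H H H H H
1 1 1 2 H H
0 0 0 2 H H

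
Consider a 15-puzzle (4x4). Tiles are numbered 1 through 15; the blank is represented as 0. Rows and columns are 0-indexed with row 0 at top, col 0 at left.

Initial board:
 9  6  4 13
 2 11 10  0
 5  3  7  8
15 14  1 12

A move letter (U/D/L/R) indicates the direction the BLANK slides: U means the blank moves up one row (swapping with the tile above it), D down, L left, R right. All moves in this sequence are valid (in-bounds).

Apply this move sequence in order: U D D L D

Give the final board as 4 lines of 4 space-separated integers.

After move 1 (U):
 9  6  4  0
 2 11 10 13
 5  3  7  8
15 14  1 12

After move 2 (D):
 9  6  4 13
 2 11 10  0
 5  3  7  8
15 14  1 12

After move 3 (D):
 9  6  4 13
 2 11 10  8
 5  3  7  0
15 14  1 12

After move 4 (L):
 9  6  4 13
 2 11 10  8
 5  3  0  7
15 14  1 12

After move 5 (D):
 9  6  4 13
 2 11 10  8
 5  3  1  7
15 14  0 12

Answer:  9  6  4 13
 2 11 10  8
 5  3  1  7
15 14  0 12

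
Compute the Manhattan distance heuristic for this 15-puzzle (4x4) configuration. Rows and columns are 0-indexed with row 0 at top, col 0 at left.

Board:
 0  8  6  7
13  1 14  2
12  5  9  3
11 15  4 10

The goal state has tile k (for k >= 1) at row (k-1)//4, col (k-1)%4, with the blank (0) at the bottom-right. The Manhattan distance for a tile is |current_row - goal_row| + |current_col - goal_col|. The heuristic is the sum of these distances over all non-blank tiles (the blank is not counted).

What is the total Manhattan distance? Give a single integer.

Tile 8: at (0,1), goal (1,3), distance |0-1|+|1-3| = 3
Tile 6: at (0,2), goal (1,1), distance |0-1|+|2-1| = 2
Tile 7: at (0,3), goal (1,2), distance |0-1|+|3-2| = 2
Tile 13: at (1,0), goal (3,0), distance |1-3|+|0-0| = 2
Tile 1: at (1,1), goal (0,0), distance |1-0|+|1-0| = 2
Tile 14: at (1,2), goal (3,1), distance |1-3|+|2-1| = 3
Tile 2: at (1,3), goal (0,1), distance |1-0|+|3-1| = 3
Tile 12: at (2,0), goal (2,3), distance |2-2|+|0-3| = 3
Tile 5: at (2,1), goal (1,0), distance |2-1|+|1-0| = 2
Tile 9: at (2,2), goal (2,0), distance |2-2|+|2-0| = 2
Tile 3: at (2,3), goal (0,2), distance |2-0|+|3-2| = 3
Tile 11: at (3,0), goal (2,2), distance |3-2|+|0-2| = 3
Tile 15: at (3,1), goal (3,2), distance |3-3|+|1-2| = 1
Tile 4: at (3,2), goal (0,3), distance |3-0|+|2-3| = 4
Tile 10: at (3,3), goal (2,1), distance |3-2|+|3-1| = 3
Sum: 3 + 2 + 2 + 2 + 2 + 3 + 3 + 3 + 2 + 2 + 3 + 3 + 1 + 4 + 3 = 38

Answer: 38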